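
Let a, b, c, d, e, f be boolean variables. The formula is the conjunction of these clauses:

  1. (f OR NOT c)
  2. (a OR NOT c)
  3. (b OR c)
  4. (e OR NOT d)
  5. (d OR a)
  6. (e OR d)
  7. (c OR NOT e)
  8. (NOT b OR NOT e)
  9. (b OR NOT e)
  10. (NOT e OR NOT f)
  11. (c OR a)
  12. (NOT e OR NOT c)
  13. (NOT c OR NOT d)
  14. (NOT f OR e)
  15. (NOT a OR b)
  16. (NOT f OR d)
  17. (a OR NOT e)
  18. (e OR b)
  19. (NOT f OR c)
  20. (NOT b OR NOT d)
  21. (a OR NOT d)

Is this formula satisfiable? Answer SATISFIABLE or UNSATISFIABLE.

UNSATISFIABLE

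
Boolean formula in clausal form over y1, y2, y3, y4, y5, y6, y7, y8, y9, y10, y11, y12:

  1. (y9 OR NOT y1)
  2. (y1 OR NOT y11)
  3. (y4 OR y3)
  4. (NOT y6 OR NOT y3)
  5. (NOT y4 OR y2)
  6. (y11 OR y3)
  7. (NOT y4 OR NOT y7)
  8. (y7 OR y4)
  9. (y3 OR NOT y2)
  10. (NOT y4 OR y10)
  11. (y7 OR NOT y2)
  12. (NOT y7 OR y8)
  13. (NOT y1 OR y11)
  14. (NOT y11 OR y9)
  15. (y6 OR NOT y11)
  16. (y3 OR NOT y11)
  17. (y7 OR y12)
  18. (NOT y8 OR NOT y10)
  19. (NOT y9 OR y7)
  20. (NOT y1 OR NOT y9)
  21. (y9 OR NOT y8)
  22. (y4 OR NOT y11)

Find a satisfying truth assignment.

y1 = False, y2 = True, y3 = True, y4 = False, y5 = False, y6 = False, y7 = True, y8 = True, y9 = True, y10 = False, y11 = False, y12 = False

Branch on y1: take y1 = False.
  then y11 is forced to False.
  then y3 is forced to True.
  then y6 is forced to False.
For the remaining variables, y2 = True, y4 = False, y5 = False, y7 = True, y8 = True, y9 = True, y10 = False, y12 = False works.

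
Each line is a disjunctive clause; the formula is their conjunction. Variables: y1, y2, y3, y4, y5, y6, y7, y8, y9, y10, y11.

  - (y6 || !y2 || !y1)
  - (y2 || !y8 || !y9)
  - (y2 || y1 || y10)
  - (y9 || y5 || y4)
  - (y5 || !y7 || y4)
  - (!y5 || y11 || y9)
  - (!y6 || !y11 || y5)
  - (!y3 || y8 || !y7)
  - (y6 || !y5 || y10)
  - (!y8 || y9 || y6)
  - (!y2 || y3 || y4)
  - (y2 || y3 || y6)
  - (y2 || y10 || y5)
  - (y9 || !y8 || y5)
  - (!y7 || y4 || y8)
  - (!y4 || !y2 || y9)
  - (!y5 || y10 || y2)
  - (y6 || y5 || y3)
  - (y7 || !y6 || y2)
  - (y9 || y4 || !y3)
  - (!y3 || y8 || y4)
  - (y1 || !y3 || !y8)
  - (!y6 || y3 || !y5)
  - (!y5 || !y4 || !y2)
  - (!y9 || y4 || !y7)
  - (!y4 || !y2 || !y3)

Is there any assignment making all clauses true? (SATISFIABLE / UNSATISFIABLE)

Pure literal: y10 appears only positively; assign y10 = True.
Set y1 = True and propagate.
Branch on y2: take y2 = False.
Branch on y3: take y3 = True.
For the remaining variables, y4 = True, y5 = False, y6 = False, y7 = False, y8 = False, y9 = False, y11 = True works.
Every clause has at least one true literal under this assignment.
So y1=True  y2=False  y3=True  y4=True  y5=False  y6=False  y7=False  y8=False  y9=False  y10=True  y11=True is a satisfying assignment.

SATISFIABLE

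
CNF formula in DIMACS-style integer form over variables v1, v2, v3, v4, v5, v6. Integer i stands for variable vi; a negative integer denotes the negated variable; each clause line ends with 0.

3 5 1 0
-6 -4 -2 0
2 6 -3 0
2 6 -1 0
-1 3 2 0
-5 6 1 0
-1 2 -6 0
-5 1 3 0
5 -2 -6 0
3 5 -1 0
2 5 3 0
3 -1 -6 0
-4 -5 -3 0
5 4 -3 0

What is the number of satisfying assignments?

9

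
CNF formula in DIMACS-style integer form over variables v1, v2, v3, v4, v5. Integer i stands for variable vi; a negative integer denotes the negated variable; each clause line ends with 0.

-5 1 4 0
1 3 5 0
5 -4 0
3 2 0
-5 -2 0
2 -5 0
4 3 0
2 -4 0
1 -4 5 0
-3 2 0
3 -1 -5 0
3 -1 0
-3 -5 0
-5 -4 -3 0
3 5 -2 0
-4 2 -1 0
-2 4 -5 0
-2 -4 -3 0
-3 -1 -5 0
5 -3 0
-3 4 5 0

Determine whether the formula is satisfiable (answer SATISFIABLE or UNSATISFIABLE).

UNSATISFIABLE

v5 = True:
  propagation gives v2=False; an empty clause results — contradiction.
v5 = False:
  propagation gives v4=False, v3=True; an empty clause results — contradiction.
Every branch closes, so no satisfying assignment exists.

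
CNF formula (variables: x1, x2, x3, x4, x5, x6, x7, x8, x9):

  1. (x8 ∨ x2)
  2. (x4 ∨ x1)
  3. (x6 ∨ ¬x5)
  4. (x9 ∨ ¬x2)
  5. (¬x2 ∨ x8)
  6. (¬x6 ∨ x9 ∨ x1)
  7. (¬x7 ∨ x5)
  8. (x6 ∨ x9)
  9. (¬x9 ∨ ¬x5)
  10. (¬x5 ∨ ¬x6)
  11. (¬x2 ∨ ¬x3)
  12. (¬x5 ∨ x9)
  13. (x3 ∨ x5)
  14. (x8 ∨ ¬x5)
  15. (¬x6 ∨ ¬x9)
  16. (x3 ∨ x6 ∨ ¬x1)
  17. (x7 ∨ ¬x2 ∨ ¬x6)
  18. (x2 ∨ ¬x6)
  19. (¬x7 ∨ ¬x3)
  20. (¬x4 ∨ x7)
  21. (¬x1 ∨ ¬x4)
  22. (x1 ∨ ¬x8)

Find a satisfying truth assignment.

Branch on x1: take x1 = True.
  then x4 is forced to False.
Branch on x2: take x2 = False.
  then x8 is forced to True.
  then x6 is forced to False.
  then x5 is forced to False.
  then x7 is forced to False.
  then x9 is forced to True.
  then x3 is forced to True.

x1=True  x2=False  x3=True  x4=False  x5=False  x6=False  x7=False  x8=True  x9=True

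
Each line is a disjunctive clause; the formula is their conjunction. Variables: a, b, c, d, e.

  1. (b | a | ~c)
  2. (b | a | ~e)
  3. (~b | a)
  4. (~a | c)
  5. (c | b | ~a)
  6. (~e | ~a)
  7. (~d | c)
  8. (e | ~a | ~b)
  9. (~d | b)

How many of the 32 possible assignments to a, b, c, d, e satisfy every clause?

2

Satisfying assignments:
  a=0 b=0 c=0 d=0 e=0
  a=1 b=0 c=1 d=0 e=0
Count: 2.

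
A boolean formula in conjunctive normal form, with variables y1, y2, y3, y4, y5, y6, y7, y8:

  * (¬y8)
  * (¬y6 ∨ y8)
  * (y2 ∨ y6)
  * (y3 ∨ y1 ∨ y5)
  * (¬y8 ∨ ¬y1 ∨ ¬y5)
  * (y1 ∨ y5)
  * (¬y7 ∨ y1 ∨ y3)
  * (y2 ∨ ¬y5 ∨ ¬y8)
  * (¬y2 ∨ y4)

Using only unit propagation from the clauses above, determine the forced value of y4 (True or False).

True

(¬y8) stands alone — y8 = False.
(y8 ∨ ¬y6) with y8 = False leaves only ¬y6, so y6 = False.
(y6 ∨ y2) with y6 = False leaves only y2, so y2 = True.
(y4 ∨ ¬y2): since y2 = True, the clause reduces to (y4). y4 = True.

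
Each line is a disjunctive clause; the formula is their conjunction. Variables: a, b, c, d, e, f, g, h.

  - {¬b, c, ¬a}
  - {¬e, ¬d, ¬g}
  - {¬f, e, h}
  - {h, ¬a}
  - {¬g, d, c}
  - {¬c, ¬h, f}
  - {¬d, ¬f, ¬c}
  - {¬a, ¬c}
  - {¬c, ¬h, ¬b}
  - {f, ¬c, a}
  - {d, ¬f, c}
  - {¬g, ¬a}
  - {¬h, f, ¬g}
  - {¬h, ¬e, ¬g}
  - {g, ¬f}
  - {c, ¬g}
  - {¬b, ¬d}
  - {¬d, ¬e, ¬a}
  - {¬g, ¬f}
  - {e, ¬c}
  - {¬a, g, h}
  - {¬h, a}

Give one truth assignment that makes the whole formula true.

a = T  b = F  c = F  d = T  e = F  f = F  g = F  h = T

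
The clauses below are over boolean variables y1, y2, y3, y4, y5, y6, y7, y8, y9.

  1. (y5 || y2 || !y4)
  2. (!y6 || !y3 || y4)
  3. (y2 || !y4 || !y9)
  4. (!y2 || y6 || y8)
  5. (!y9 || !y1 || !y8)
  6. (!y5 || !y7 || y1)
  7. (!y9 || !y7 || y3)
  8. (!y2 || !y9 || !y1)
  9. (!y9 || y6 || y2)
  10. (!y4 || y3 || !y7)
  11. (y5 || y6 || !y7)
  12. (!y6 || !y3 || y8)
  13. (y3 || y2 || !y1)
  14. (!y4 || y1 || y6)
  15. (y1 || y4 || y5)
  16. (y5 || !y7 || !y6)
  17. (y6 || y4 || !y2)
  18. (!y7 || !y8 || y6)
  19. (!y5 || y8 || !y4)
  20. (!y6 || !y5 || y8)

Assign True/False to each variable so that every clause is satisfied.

y1=False, y2=True, y3=True, y4=True, y5=False, y6=True, y7=False, y8=True, y9=False

Check each clause:
  1. (y5 || !y4 || y2) — y2 is true.
  2. (!y3 || !y6 || y4) — y4 is true.
  3. (y2 || !y9 || !y4) — y2 is true.
  4. (y8 || !y2 || y6) — y8 is true.
  5. (!y9 || !y8 || !y1) — !y1 is true.
  6. (!y7 || y1 || !y5) — !y7 is true.
  7. (y3 || !y9 || !y7) — !y7 is true.
  8. (!y9 || !y1 || !y2) — !y9 is true.
  9. (!y9 || y6 || y2) — y2 is true.
  10. (!y7 || y3 || !y4) — !y7 is true.
  11. (y6 || y5 || !y7) — !y7 is true.
  12. (y8 || !y3 || !y6) — y8 is true.
  13. (y3 || !y1 || y2) — y2 is true.
  14. (y6 || !y4 || y1) — y6 is true.
  15. (y1 || y4 || y5) — y4 is true.
  16. (y5 || !y7 || !y6) — !y7 is true.
  17. (y6 || y4 || !y2) — y4 is true.
  18. (y6 || !y8 || !y7) — !y7 is true.
  19. (y8 || !y4 || !y5) — y8 is true.
  20. (!y5 || y8 || !y6) — y8 is true.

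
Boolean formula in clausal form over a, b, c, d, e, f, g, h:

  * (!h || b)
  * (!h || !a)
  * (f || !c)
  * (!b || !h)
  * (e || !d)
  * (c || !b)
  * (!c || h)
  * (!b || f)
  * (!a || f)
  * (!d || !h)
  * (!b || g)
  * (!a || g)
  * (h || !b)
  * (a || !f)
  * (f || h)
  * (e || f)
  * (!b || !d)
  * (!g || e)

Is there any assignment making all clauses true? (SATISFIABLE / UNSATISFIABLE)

Pure literal: d appears only negated; assign d = False.
Pure literal: e appears only positively; assign e = True.
Set a = True and propagate.
  then h is forced to False.
  then c is forced to False.
  then b is forced to False.
  then f is forced to True.
  then g is forced to True.
Every clause has at least one true literal under this assignment.
So a = T, b = F, c = F, d = F, e = T, f = T, g = T, h = F is a satisfying assignment.

SATISFIABLE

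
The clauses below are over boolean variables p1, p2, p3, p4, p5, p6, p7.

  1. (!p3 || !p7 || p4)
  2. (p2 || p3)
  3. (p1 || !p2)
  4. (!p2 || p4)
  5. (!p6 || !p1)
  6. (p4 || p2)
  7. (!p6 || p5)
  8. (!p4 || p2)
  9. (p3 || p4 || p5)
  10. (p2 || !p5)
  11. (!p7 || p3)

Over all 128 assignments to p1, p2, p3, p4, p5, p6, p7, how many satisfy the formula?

6

The models are:
  p1=1 p2=1 p3=0 p4=1 p5=0 p6=0 p7=0
  p1=1 p2=1 p3=0 p4=1 p5=1 p6=0 p7=0
  p1=1 p2=1 p3=1 p4=1 p5=0 p6=0 p7=0
  p1=1 p2=1 p3=1 p4=1 p5=0 p6=0 p7=1
  p1=1 p2=1 p3=1 p4=1 p5=1 p6=0 p7=0
  p1=1 p2=1 p3=1 p4=1 p5=1 p6=0 p7=1
That's 6 in total.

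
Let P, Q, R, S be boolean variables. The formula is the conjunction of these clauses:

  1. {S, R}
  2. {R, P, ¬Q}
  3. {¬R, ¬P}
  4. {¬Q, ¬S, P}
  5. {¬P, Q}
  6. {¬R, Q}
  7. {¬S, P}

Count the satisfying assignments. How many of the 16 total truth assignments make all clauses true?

2

The models are:
  P=0 Q=1 R=1 S=0
  P=1 Q=1 R=0 S=1
Count: 2.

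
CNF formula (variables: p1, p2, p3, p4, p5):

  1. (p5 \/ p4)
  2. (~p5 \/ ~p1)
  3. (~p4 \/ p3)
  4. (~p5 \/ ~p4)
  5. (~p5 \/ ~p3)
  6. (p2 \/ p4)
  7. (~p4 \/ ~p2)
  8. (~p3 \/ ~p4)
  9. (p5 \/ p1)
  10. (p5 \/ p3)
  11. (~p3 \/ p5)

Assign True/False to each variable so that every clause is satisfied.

Try p1 = False.
  then p5 is forced to True.
  then p4 is forced to False.
  then p3 is forced to False.
  then p2 is forced to True.
Check each clause:
  1. (p4 \/ p5) — p5 is true.
  2. (~p1 \/ ~p5) — ~p1 is true.
  3. (p3 \/ ~p4) — ~p4 is true.
  4. (~p5 \/ ~p4) — ~p4 is true.
  5. (~p5 \/ ~p3) — ~p3 is true.
  6. (p2 \/ p4) — p2 is true.
  7. (~p4 \/ ~p2) — ~p4 is true.
  8. (~p4 \/ ~p3) — ~p4 is true.
  9. (p5 \/ p1) — p5 is true.
  10. (p3 \/ p5) — p5 is true.
  11. (p5 \/ ~p3) — p5 is true.

p1 = F, p2 = T, p3 = F, p4 = F, p5 = T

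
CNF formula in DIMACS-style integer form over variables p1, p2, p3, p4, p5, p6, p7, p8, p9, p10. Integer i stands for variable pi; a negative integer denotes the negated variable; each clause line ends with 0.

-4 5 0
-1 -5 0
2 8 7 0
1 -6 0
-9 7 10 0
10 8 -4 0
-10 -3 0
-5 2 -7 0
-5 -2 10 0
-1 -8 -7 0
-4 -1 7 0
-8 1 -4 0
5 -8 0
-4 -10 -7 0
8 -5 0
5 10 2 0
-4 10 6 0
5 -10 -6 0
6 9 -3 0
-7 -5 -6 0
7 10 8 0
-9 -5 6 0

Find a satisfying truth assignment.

p1=T  p2=T  p3=F  p4=F  p5=F  p6=F  p7=F  p8=F  p9=F  p10=T

Check each clause:
  1. (p5 OR NOT p4) — NOT p4 is true.
  2. (NOT p1 OR NOT p5) — NOT p5 is true.
  3. (p8 OR p2 OR p7) — p2 is true.
  4. (p1 OR NOT p6) — p1 is true.
  5. (NOT p9 OR p7 OR p10) — p10 is true.
  6. (NOT p4 OR p8 OR p10) — p10 is true.
  7. (NOT p10 OR NOT p3) — NOT p3 is true.
  8. (NOT p5 OR NOT p7 OR p2) — NOT p7 is true.
  9. (NOT p5 OR p10 OR NOT p2) — p10 is true.
  10. (NOT p1 OR NOT p8 OR NOT p7) — NOT p8 is true.
  11. (NOT p4 OR NOT p1 OR p7) — NOT p4 is true.
  12. (NOT p8 OR NOT p4 OR p1) — NOT p8 is true.
  13. (p5 OR NOT p8) — NOT p8 is true.
  14. (NOT p10 OR NOT p7 OR NOT p4) — NOT p7 is true.
  15. (p8 OR NOT p5) — NOT p5 is true.
  16. (p5 OR p10 OR p2) — p2 is true.
  17. (p10 OR NOT p4 OR p6) — p10 is true.
  18. (p5 OR NOT p6 OR NOT p10) — NOT p6 is true.
  19. (NOT p3 OR p6 OR p9) — NOT p3 is true.
  20. (NOT p5 OR NOT p7 OR NOT p6) — NOT p7 is true.
  21. (p7 OR p8 OR p10) — p10 is true.
  22. (NOT p5 OR p6 OR NOT p9) — NOT p5 is true.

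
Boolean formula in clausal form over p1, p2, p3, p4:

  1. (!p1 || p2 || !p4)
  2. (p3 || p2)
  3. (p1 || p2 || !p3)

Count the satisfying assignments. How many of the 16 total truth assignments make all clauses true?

9

Split on p2, then p1.
  p2=T, p1=T: remaining (p3,p4) ∈ {(F,F); (F,T); (T,F); (T,T)} — 4.
  p2=T, p1=F: remaining (p3,p4) ∈ {(F,F); (F,T); (T,F); (T,T)} — 4.
  p2=F, p1=T: remaining (p3,p4) ∈ {(T,F)} — 1.
  p2=F, p1=F: a clause becomes empty — 0.
Total: 4 + 4 + 1 + 0 = 9.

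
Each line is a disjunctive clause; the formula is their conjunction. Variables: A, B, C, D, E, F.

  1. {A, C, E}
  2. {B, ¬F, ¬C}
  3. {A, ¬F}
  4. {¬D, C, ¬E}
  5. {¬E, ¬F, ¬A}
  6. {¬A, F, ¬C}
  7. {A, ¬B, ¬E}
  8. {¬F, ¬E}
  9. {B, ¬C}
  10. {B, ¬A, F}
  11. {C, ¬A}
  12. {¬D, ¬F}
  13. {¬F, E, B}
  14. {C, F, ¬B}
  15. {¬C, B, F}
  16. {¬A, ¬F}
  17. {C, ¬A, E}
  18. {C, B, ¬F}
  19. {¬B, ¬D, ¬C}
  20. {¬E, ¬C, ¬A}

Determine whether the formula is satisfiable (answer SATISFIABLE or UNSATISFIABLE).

D occurs only negated in the remaining clauses — set D = False.
Set A = False and propagate.
  then F is forced to False.
The remaining clauses are satisfied by B = True, C = True, E = False.
So A=0, B=1, C=1, D=0, E=0, F=0 is a satisfying assignment.

SATISFIABLE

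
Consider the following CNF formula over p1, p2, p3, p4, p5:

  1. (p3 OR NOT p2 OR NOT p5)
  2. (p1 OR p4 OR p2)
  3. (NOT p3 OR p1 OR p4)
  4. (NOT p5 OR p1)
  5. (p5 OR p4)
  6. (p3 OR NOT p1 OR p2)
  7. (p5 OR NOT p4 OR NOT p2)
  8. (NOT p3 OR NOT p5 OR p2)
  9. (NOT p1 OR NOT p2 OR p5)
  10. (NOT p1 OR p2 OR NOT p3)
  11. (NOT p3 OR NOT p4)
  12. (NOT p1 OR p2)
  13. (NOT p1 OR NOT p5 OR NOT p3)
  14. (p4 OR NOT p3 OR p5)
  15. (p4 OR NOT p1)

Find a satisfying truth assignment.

p1=False, p2=False, p3=False, p4=True, p5=False

Set p1 = False and propagate.
  then p5 is forced to False.
  then p4 is forced to True.
  then p2 is forced to False.
  then p3 is forced to False.
Check each clause:
  1. (NOT p2 OR NOT p5 OR p3) — NOT p5 is true.
  2. (p4 OR p1 OR p2) — p4 is true.
  3. (p1 OR NOT p3 OR p4) — p4 is true.
  4. (NOT p5 OR p1) — NOT p5 is true.
  5. (p4 OR p5) — p4 is true.
  6. (NOT p1 OR p2 OR p3) — NOT p1 is true.
  7. (p5 OR NOT p4 OR NOT p2) — NOT p2 is true.
  8. (NOT p3 OR p2 OR NOT p5) — NOT p5 is true.
  9. (p5 OR NOT p2 OR NOT p1) — NOT p2 is true.
  10. (NOT p3 OR p2 OR NOT p1) — NOT p3 is true.
  11. (NOT p4 OR NOT p3) — NOT p3 is true.
  12. (NOT p1 OR p2) — NOT p1 is true.
  13. (NOT p3 OR NOT p1 OR NOT p5) — NOT p5 is true.
  14. (p5 OR p4 OR NOT p3) — NOT p3 is true.
  15. (NOT p1 OR p4) — p4 is true.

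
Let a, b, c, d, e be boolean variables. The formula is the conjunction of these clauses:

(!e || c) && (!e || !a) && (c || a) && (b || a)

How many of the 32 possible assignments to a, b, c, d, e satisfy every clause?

Split on a, then c.
  a=1, c=1: remaining (b,d,e) ∈ {(0,0,0); (0,1,0); (1,0,0); (1,1,0)} — 4.
  a=1, c=0: remaining (b,d,e) ∈ {(0,0,0); (0,1,0); (1,0,0); (1,1,0)} — 4.
  a=0, c=1: remaining (b,d,e) ∈ {(1,0,0); (1,0,1); (1,1,0); (1,1,1)} — 4.
  a=0, c=0: a clause becomes empty — 0.
Total: 4 + 4 + 4 + 0 = 12.

12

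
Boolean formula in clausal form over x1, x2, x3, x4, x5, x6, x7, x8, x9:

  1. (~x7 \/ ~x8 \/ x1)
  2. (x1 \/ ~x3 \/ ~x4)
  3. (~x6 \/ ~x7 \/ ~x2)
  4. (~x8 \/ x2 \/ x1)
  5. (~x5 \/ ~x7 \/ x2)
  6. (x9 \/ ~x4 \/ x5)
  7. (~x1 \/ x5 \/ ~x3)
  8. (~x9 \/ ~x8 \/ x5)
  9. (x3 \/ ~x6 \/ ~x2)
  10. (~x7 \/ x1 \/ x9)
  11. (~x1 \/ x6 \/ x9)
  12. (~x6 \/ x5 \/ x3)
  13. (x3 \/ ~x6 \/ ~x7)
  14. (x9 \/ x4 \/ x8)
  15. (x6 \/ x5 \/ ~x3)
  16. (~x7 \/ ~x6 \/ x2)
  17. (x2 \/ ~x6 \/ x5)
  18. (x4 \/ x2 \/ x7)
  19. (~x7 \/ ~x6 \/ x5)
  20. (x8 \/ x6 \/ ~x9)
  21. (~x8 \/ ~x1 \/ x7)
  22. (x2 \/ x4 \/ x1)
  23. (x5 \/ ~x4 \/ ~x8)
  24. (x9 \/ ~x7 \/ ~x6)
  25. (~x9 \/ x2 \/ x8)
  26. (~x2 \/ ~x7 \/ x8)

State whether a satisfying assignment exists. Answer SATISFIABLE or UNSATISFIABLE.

SATISFIABLE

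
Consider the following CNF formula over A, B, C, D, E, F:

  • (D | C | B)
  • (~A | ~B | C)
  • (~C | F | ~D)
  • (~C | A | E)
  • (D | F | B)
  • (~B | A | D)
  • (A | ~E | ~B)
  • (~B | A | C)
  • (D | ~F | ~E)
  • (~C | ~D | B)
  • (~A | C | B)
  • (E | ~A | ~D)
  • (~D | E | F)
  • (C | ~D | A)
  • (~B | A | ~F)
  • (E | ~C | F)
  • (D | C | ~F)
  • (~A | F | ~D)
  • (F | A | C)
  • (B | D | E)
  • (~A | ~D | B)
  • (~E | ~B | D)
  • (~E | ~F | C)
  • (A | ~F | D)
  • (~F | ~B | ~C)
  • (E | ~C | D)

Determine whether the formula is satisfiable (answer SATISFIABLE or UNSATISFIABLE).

UNSATISFIABLE

D = True:
  A = True:
    propagation gives E=True, F=True, B=True, C=True; an empty clause results — contradiction.
  A = False:
    propagation gives C=True, F=True, E=True, B=False; an empty clause results — contradiction.
D = False:
  B = True:
    propagation gives A=True, C=True, E=False; an empty clause results — contradiction.
  B = False:
    propagation gives C=True, F=True, E=False; an empty clause results — contradiction.
Every branch closes, so no satisfying assignment exists.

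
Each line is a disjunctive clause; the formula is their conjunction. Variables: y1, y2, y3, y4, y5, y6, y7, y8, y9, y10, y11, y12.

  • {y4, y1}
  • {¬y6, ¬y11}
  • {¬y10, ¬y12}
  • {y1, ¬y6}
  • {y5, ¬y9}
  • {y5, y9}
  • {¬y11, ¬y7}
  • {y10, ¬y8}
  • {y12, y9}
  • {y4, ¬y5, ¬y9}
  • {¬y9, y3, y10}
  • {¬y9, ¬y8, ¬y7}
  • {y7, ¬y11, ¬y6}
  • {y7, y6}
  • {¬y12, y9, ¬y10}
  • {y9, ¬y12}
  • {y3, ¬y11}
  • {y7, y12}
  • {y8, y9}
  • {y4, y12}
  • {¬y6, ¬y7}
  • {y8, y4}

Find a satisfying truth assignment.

Pure literal: y1 appears only positively; assign y1 = True.
Pure literal: y3 appears only positively; assign y3 = True.
Set y4 = True and propagate.
The remaining clauses are satisfied by y2 = False, y5 = True, y6 = False, y7 = True, y8 = False, y9 = True, y10 = False, y11 = False, y12 = True.
Every clause has at least one true literal under this assignment.
Check each clause:
  1. {y1, y4} — y1 is true.
  2. {¬y11, ¬y6} — ¬y6 is true.
  3. {¬y12, ¬y10} — ¬y10 is true.
  4. {¬y6, y1} — y1 is true.
  5. {¬y9, y5} — y5 is true.
  6. {y9, y5} — y9 is true.
  7. {¬y7, ¬y11} — ¬y11 is true.
  8. {y10, ¬y8} — ¬y8 is true.
  9. {y9, y12} — y9 is true.
  10. {¬y5, y4, ¬y9} — y4 is true.
  11. {¬y9, y3, y10} — y3 is true.
  12. {¬y9, ¬y8, ¬y7} — ¬y8 is true.
  13. {y7, ¬y6, ¬y11} — ¬y6 is true.
  14. {y7, y6} — y7 is true.
  15. {¬y12, y9, ¬y10} — y9 is true.
  16. {y9, ¬y12} — y9 is true.
  17. {y3, ¬y11} — y3 is true.
  18. {y7, y12} — y12 is true.
  19. {y9, y8} — y9 is true.
  20. {y4, y12} — y12 is true.
  21. {¬y6, ¬y7} — ¬y6 is true.
  22. {y8, y4} — y4 is true.

y1=True, y2=False, y3=True, y4=True, y5=True, y6=False, y7=True, y8=False, y9=True, y10=False, y11=False, y12=True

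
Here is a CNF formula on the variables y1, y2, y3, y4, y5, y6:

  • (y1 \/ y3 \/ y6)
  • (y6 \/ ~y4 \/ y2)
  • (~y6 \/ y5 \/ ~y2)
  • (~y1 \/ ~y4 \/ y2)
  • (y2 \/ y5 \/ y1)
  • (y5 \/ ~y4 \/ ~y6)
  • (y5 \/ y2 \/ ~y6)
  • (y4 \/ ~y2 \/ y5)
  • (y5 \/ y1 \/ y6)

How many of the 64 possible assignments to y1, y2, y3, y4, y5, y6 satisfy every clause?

Split on y2, then y5.
  y2=1, y5=1: y4 free; 7 ways for (y1,y3,y6) × 2^1 = 14.
  y2=1, y5=0: remaining (y1,y3,y4,y6) ∈ {(1,0,1,0); (1,1,1,0)} — 2.
  y2=0, y5=1: 9 of the 16 assignments to (y1,y3,y4,y6) work.
  y2=0, y5=0: remaining (y1,y3,y4,y6) ∈ {(1,0,0,0); (1,1,0,0)} — 2.
Total: 14 + 2 + 9 + 2 = 27.

27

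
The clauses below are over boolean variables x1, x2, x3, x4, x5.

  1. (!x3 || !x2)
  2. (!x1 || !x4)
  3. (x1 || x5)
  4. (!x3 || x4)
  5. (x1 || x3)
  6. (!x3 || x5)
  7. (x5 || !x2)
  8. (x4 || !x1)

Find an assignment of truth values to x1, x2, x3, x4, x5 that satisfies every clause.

x1=0  x2=0  x3=1  x4=1  x5=1

Pure literal: x2 appears only negated; assign x2 = False.
Pure literal: x5 appears only positively; assign x5 = True.
Set x1 = False and propagate.
  then x3 is forced to True.
  then x4 is forced to True.
Every clause has at least one true literal under this assignment.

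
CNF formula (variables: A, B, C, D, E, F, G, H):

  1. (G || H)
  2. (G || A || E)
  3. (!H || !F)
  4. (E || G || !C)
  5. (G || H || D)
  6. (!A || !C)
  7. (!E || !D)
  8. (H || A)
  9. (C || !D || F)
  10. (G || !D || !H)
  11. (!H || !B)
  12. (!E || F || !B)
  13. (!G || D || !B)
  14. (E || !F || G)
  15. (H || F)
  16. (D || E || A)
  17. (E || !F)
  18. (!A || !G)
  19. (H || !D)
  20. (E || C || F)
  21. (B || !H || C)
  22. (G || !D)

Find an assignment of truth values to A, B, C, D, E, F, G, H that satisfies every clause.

A=F, B=F, C=T, D=T, E=F, F=F, G=T, H=T

Branch on A: take A = False.
  then H is forced to True.
  then F is forced to False.
  then B is forced to False.
  then C is forced to True.
Set D = True and propagate.
  then E is forced to False.
  then G is forced to True.
Every clause has at least one true literal under this assignment.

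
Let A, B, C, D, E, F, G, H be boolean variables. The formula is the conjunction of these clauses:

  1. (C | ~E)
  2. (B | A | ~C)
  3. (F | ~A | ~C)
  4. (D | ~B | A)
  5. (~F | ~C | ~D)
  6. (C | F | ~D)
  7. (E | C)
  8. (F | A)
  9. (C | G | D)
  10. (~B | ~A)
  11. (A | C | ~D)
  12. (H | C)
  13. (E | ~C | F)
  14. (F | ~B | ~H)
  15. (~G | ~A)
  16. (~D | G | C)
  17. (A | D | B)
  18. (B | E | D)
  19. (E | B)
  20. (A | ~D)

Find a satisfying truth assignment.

A=True, B=False, C=True, D=False, E=True, F=True, G=False, H=False

Check each clause:
  1. (~E | C) — C is true.
  2. (A | ~C | B) — A is true.
  3. (F | ~A | ~C) — F is true.
  4. (A | D | ~B) — A is true.
  5. (~C | ~D | ~F) — ~D is true.
  6. (~D | F | C) — C is true.
  7. (C | E) — C is true.
  8. (A | F) — A is true.
  9. (G | C | D) — C is true.
  10. (~B | ~A) — ~B is true.
  11. (A | ~D | C) — A is true.
  12. (C | H) — C is true.
  13. (~C | F | E) — E is true.
  14. (~H | ~B | F) — ~H is true.
  15. (~G | ~A) — ~G is true.
  16. (G | C | ~D) — C is true.
  17. (B | D | A) — A is true.
  18. (B | D | E) — E is true.
  19. (E | B) — E is true.
  20. (A | ~D) — A is true.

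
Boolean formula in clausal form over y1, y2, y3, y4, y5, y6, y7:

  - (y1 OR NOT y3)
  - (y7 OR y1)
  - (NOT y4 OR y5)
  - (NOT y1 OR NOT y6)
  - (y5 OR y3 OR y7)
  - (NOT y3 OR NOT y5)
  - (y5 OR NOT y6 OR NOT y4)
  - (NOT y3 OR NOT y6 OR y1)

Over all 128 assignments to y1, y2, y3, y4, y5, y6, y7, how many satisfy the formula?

26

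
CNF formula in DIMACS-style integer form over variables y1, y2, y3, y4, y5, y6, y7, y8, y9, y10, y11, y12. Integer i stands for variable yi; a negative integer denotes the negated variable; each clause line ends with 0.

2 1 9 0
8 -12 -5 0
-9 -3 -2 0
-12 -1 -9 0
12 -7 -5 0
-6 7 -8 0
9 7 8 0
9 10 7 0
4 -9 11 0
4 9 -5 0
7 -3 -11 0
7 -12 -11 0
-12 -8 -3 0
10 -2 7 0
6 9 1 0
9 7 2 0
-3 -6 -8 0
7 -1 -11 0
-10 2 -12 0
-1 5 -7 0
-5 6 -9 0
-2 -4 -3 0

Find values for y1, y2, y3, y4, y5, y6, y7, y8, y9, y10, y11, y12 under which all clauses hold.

y1=0, y2=0, y3=0, y4=1, y5=0, y6=0, y7=1, y8=1, y9=1, y10=0, y11=0, y12=1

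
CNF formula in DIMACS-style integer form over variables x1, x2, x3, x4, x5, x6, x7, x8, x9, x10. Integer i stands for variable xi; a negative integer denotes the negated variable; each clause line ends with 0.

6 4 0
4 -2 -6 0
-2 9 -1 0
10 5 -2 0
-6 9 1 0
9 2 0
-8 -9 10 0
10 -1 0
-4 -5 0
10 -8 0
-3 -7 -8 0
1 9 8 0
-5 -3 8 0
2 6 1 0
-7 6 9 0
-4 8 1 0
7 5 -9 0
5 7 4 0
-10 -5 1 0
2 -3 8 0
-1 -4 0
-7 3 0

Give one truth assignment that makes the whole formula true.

x1=0  x2=0  x3=0  x4=0  x5=1  x6=1  x7=0  x8=0  x9=1  x10=0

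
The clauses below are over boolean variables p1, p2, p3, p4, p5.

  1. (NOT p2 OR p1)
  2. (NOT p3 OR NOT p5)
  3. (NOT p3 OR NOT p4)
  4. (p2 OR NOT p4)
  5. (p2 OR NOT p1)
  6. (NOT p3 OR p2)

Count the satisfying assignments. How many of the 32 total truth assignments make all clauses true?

7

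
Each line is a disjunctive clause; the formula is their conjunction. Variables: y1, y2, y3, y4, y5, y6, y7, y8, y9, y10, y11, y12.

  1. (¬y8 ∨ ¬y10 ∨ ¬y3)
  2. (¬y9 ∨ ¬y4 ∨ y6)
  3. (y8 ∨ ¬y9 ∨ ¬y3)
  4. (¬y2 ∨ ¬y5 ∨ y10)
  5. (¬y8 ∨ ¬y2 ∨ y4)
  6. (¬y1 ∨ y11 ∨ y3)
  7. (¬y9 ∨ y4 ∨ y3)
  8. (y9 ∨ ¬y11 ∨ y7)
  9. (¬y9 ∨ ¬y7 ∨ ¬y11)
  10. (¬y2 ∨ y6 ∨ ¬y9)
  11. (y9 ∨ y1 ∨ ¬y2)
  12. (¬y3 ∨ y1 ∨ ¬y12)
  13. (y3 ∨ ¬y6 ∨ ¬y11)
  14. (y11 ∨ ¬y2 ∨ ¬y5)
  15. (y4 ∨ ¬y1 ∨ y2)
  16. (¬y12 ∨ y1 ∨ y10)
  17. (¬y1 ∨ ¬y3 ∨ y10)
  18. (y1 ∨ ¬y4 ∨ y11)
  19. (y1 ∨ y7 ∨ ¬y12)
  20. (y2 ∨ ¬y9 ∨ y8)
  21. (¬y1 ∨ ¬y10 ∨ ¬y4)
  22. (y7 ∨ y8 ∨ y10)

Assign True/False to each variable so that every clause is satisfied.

y1=False  y2=False  y3=True  y4=False  y5=False  y6=False  y7=True  y8=True  y9=False  y10=False  y11=True  y12=False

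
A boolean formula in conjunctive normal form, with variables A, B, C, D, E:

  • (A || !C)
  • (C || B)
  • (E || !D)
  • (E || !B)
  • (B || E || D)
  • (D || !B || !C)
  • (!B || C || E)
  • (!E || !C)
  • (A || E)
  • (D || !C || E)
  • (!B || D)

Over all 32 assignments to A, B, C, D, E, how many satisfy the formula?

The models are:
  A=F B=T C=F D=T E=T
  A=T B=T C=F D=T E=T
That's 2 in total.

2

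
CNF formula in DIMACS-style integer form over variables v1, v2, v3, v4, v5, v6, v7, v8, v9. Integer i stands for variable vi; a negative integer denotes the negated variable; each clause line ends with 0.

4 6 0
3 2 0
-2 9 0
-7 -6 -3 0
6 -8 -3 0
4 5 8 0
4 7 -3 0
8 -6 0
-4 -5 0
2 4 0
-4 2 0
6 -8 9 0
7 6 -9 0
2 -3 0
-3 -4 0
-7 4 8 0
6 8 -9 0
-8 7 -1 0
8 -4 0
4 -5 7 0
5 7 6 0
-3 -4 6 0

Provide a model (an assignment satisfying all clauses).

Pure literal: v1 appears only negated; assign v1 = False.
Try v2 = True.
  then v9 is forced to True.
For the remaining variables, v3 = False, v4 = False, v5 = True, v6 = True, v7 = True, v8 = True works.

v1=0  v2=1  v3=0  v4=0  v5=1  v6=1  v7=1  v8=1  v9=1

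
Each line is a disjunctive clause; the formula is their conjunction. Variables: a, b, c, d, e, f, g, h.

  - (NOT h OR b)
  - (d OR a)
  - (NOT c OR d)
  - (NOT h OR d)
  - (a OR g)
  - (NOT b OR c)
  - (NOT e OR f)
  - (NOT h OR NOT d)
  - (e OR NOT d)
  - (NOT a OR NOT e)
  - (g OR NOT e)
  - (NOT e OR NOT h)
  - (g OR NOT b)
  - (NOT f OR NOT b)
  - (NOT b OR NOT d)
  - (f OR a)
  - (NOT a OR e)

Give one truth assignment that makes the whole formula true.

a = F, b = F, c = F, d = T, e = T, f = T, g = T, h = F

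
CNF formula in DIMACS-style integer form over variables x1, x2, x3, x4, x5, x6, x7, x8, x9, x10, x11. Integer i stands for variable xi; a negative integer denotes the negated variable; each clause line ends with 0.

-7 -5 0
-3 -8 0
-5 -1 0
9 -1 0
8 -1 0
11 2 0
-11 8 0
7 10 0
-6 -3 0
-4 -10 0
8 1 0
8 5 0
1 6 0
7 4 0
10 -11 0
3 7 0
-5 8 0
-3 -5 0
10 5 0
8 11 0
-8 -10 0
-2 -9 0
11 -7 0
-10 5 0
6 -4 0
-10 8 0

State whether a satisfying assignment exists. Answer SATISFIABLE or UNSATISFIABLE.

UNSATISFIABLE

x8 = True:
  propagation gives x3=False, x7=True, x5=False, x10=True; an empty clause results — contradiction.
x8 = False:
  propagation gives x1=False; an empty clause results — contradiction.
Every branch closes, so no satisfying assignment exists.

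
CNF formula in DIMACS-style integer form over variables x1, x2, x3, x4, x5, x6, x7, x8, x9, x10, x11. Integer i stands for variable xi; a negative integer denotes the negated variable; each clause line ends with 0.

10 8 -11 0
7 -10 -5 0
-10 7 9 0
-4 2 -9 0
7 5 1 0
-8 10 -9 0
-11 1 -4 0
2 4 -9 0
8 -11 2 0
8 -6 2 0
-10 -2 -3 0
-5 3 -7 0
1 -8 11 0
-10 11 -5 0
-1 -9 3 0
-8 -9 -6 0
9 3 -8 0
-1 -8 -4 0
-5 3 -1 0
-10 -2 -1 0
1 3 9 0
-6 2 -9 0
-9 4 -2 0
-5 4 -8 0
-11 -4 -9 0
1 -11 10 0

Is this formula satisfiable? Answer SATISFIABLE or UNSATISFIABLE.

SATISFIABLE

Try x1 = False.
Set x2 = True and propagate.
Branch on x3: take x3 = True.
  then x10 is forced to False.
  then x11 is forced to False.
  then x8 is forced to False.
The remaining clauses are satisfied by x4 = False, x5 = True, x6 = True, x7 = False, x9 = False.
Every clause has at least one true literal under this assignment.
So x1 = False, x2 = True, x3 = True, x4 = False, x5 = True, x6 = True, x7 = False, x8 = False, x9 = False, x10 = False, x11 = False is a satisfying assignment.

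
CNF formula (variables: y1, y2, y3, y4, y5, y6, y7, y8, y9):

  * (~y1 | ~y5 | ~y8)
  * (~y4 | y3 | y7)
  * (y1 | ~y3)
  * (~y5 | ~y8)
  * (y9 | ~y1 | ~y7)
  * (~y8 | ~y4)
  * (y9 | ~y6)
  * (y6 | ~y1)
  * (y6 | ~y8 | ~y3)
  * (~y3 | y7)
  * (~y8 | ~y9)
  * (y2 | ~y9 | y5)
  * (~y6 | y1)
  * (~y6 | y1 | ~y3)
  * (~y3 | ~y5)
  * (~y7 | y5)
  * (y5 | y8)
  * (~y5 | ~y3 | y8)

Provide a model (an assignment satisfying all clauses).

y1 = F, y2 = F, y3 = F, y4 = F, y5 = T, y6 = F, y7 = T, y8 = F, y9 = T

Pure literal: y4 appears only negated; assign y4 = False.
Set y1 = False and propagate.
  then y3 is forced to False.
  then y6 is forced to False.
Try y2 = False.
Set y5 = True and propagate.
  then y8 is forced to False.
y7, y9 are now unconstrained; take y7 = True, y9 = True.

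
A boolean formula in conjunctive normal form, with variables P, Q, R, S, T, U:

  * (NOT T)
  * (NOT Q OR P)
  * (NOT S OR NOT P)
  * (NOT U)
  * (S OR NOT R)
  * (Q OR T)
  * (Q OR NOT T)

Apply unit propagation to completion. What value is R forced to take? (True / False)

Unit clause (NOT T) sets T = False.
(NOT U) stands alone — U = False.
(Q OR T): since T = False, the clause reduces to (Q). Q = True.
In (NOT Q OR P), NOT Q is now false; P must hold, so P = True.
From (NOT P OR NOT S) and P = True: S = False.
In (NOT R OR S), S is now false; NOT R must hold, so R = False.

False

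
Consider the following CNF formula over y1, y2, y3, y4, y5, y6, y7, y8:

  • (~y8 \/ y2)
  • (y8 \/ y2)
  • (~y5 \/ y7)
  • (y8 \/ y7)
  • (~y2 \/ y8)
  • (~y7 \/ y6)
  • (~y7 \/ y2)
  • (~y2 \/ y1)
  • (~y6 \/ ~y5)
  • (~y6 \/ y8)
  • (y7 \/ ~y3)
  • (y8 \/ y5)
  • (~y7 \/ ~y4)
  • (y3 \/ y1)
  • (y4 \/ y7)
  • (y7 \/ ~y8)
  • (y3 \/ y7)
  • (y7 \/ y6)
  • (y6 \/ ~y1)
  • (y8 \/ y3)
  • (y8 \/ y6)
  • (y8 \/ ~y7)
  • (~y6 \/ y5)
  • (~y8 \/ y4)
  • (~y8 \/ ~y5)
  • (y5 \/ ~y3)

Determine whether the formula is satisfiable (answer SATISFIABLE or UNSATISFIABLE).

UNSATISFIABLE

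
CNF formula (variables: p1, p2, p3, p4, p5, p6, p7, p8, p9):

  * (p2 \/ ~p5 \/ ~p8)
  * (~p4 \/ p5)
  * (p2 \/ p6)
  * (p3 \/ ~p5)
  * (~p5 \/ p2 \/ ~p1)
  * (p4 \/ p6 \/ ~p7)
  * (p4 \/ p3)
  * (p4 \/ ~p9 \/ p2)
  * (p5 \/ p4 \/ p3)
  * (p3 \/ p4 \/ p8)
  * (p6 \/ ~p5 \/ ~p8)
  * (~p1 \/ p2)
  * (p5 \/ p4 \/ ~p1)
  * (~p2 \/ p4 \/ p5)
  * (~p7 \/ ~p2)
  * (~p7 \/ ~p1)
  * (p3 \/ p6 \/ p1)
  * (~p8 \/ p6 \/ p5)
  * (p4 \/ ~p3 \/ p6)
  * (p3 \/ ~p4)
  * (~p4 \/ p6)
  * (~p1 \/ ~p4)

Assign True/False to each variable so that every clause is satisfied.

p1 = 0, p2 = 0, p3 = 1, p4 = 0, p5 = 0, p6 = 1, p7 = 0, p8 = 1, p9 = 0

Check each clause:
  1. (~p8 \/ p2 \/ ~p5) — ~p5 is true.
  2. (p5 \/ ~p4) — ~p4 is true.
  3. (p2 \/ p6) — p6 is true.
  4. (~p5 \/ p3) — p3 is true.
  5. (~p5 \/ p2 \/ ~p1) — ~p5 is true.
  6. (~p7 \/ p6 \/ p4) — ~p7 is true.
  7. (p4 \/ p3) — p3 is true.
  8. (p4 \/ p2 \/ ~p9) — ~p9 is true.
  9. (p3 \/ p4 \/ p5) — p3 is true.
  10. (p8 \/ p3 \/ p4) — p8 is true.
  11. (~p5 \/ p6 \/ ~p8) — ~p5 is true.
  12. (p2 \/ ~p1) — ~p1 is true.
  13. (p4 \/ p5 \/ ~p1) — ~p1 is true.
  14. (~p2 \/ p4 \/ p5) — ~p2 is true.
  15. (~p7 \/ ~p2) — ~p7 is true.
  16. (~p7 \/ ~p1) — ~p7 is true.
  17. (p6 \/ p3 \/ p1) — p3 is true.
  18. (~p8 \/ p5 \/ p6) — p6 is true.
  19. (~p3 \/ p4 \/ p6) — p6 is true.
  20. (~p4 \/ p3) — p3 is true.
  21. (p6 \/ ~p4) — ~p4 is true.
  22. (~p4 \/ ~p1) — ~p4 is true.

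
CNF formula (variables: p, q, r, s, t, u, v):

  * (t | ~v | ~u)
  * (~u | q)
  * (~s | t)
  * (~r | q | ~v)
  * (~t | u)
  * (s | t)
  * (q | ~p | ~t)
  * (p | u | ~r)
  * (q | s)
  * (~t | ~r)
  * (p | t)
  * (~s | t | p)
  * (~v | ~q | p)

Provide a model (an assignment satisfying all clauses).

p=False  q=True  r=False  s=True  t=True  u=True  v=False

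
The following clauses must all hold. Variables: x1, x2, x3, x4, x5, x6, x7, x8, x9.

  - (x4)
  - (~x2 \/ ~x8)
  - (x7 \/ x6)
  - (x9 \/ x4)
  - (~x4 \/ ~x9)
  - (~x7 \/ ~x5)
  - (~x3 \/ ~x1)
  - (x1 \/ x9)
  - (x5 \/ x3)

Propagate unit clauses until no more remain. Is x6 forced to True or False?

(x4) stands alone — x4 = True.
In (~x4 \/ ~x9), ~x4 is now false; ~x9 must hold, so x9 = False.
From (x1 \/ x9) and x9 = False: x1 = True.
In (~x3 \/ ~x1), ~x1 is now false; ~x3 must hold, so x3 = False.
In (x3 \/ x5), x3 is now false; x5 must hold, so x5 = True.
From (~x7 \/ ~x5) and x5 = True: x7 = False.
(x7 \/ x6) with x7 = False leaves only x6, so x6 = True.

True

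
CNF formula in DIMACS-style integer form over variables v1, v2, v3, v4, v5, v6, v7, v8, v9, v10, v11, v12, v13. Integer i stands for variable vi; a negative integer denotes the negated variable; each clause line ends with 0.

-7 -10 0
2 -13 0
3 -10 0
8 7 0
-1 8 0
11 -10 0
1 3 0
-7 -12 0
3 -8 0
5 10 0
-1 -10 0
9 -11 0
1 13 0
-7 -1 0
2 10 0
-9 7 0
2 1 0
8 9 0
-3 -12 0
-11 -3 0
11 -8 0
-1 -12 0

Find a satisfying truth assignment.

v1 = 0  v2 = 1  v3 = 1  v4 = 1  v5 = 1  v6 = 1  v7 = 1  v8 = 0  v9 = 1  v10 = 0  v11 = 0  v12 = 0  v13 = 1

Check each clause:
  1. (NOT v10 OR NOT v7) — NOT v10 is true.
  2. (NOT v13 OR v2) — v2 is true.
  3. (NOT v10 OR v3) — v3 is true.
  4. (v8 OR v7) — v7 is true.
  5. (NOT v1 OR v8) — NOT v1 is true.
  6. (v11 OR NOT v10) — NOT v10 is true.
  7. (v3 OR v1) — v3 is true.
  8. (NOT v7 OR NOT v12) — NOT v12 is true.
  9. (NOT v8 OR v3) — NOT v8 is true.
  10. (v10 OR v5) — v5 is true.
  11. (NOT v1 OR NOT v10) — NOT v10 is true.
  12. (v9 OR NOT v11) — v9 is true.
  13. (v1 OR v13) — v13 is true.
  14. (NOT v7 OR NOT v1) — NOT v1 is true.
  15. (v10 OR v2) — v2 is true.
  16. (v7 OR NOT v9) — v7 is true.
  17. (v1 OR v2) — v2 is true.
  18. (v8 OR v9) — v9 is true.
  19. (NOT v12 OR NOT v3) — NOT v12 is true.
  20. (NOT v3 OR NOT v11) — NOT v11 is true.
  21. (NOT v8 OR v11) — NOT v8 is true.
  22. (NOT v1 OR NOT v12) — NOT v12 is true.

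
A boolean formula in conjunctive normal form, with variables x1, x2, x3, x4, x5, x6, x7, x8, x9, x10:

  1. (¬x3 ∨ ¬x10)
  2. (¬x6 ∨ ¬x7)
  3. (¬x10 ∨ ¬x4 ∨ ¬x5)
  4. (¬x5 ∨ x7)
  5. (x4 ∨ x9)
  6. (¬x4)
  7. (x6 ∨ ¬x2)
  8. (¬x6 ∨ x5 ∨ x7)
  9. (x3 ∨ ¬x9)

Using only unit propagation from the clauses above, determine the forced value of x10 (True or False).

False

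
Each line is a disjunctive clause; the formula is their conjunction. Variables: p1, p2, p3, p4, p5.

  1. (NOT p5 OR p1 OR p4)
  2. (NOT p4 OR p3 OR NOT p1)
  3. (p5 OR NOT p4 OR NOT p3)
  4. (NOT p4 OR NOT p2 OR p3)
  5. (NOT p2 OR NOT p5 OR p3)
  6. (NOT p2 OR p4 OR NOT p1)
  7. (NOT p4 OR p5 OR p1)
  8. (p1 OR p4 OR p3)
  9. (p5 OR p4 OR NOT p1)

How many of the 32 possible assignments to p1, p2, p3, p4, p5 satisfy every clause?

9

Split on p4, then p1.
  p4=1, p1=1: remaining (p2,p3,p5) ∈ {(0,1,1); (1,1,1)} — 2.
  p4=1, p1=0: remaining (p2,p3,p5) ∈ {(0,0,1); (0,1,1); (1,1,1)} — 3.
  p4=0, p1=1: remaining (p2,p3,p5) ∈ {(0,0,1); (0,1,1)} — 2.
  p4=0, p1=0: remaining (p2,p3,p5) ∈ {(0,1,0); (1,1,0)} — 2.
Total: 2 + 3 + 2 + 2 = 9.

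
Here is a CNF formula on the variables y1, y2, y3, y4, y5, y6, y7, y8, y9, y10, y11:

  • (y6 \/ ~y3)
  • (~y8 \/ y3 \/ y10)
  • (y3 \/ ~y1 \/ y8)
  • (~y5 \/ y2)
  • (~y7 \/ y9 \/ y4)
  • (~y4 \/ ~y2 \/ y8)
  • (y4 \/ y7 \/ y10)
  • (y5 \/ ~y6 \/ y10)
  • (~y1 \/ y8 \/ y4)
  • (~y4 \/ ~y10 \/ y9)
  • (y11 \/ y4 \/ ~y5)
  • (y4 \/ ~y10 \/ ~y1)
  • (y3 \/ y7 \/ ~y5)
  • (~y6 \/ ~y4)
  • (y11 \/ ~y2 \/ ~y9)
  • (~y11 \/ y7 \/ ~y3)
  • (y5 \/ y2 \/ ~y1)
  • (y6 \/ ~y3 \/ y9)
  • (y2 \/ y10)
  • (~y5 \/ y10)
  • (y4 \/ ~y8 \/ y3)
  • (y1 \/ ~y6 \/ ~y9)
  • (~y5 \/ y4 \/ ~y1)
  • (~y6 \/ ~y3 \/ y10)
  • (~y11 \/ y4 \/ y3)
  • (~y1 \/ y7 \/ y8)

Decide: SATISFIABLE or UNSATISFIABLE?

Set y1 = True and propagate.
Set y2 = True and propagate.
Set y3 = False and propagate.
  then y8 is forced to True.
  then y10 is forced to True.
  then y4 is forced to True.
  then y9 is forced to True.
  then y6 is forced to False.
  then y11 is forced to True.
The remaining clauses are satisfied by y5 = False, y7 = False.
So y1=True  y2=True  y3=False  y4=True  y5=False  y6=False  y7=False  y8=True  y9=True  y10=True  y11=True is a satisfying assignment.

SATISFIABLE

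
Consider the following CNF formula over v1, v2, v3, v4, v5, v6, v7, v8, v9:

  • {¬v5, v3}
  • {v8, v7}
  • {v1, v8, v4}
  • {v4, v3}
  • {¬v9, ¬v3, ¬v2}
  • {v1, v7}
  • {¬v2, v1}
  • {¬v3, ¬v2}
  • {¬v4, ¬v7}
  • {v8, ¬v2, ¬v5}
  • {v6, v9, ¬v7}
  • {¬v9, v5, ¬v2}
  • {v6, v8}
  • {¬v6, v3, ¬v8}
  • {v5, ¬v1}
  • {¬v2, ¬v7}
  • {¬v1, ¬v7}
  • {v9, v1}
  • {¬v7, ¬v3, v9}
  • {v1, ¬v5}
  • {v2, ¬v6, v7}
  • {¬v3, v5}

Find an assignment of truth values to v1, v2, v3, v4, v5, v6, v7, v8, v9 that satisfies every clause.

v1=T, v2=F, v3=T, v4=F, v5=T, v6=F, v7=F, v8=T, v9=F

Check each clause:
  1. {¬v5, v3} — v3 is true.
  2. {v7, v8} — v8 is true.
  3. {v8, v1, v4} — v8 is true.
  4. {v4, v3} — v3 is true.
  5. {¬v3, ¬v2, ¬v9} — ¬v2 is true.
  6. {v1, v7} — v1 is true.
  7. {¬v2, v1} — v1 is true.
  8. {¬v2, ¬v3} — ¬v2 is true.
  9. {¬v7, ¬v4} — ¬v7 is true.
  10. {¬v2, v8, ¬v5} — v8 is true.
  11. {¬v7, v9, v6} — ¬v7 is true.
  12. {v5, ¬v2, ¬v9} — v5 is true.
  13. {v8, v6} — v8 is true.
  14. {v3, ¬v8, ¬v6} — ¬v6 is true.
  15. {v5, ¬v1} — v5 is true.
  16. {¬v2, ¬v7} — ¬v7 is true.
  17. {¬v7, ¬v1} — ¬v7 is true.
  18. {v9, v1} — v1 is true.
  19. {v9, ¬v3, ¬v7} — ¬v7 is true.
  20. {¬v5, v1} — v1 is true.
  21. {v2, ¬v6, v7} — ¬v6 is true.
  22. {v5, ¬v3} — v5 is true.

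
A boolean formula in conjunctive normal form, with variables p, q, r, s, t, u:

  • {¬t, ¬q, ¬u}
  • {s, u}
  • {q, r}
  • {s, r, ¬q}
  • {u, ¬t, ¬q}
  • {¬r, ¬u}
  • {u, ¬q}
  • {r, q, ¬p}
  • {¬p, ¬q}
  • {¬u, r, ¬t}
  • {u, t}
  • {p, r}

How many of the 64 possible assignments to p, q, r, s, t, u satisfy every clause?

2

The models are:
  p=0 q=0 r=1 s=1 t=1 u=0
  p=1 q=0 r=1 s=1 t=1 u=0
Count: 2.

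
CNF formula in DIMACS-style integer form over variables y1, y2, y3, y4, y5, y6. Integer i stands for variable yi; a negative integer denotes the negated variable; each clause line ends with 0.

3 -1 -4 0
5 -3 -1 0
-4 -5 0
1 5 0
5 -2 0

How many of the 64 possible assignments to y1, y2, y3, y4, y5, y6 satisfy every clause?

Split on y5, then y1.
  y5=T, y1=T: forces y4=F; y2, y3, y6 free → 2^3 = 8.
  y5=T, y1=F: forces y4=F; y2, y3, y6 free → 2^3 = 8.
  y5=F, y1=T: remaining (y2,y3,y4,y6) ∈ {(F,F,F,F); (F,F,F,T)} — 2.
  y5=F, y1=F: a clause becomes empty — 0.
Total: 8 + 8 + 2 + 0 = 18.

18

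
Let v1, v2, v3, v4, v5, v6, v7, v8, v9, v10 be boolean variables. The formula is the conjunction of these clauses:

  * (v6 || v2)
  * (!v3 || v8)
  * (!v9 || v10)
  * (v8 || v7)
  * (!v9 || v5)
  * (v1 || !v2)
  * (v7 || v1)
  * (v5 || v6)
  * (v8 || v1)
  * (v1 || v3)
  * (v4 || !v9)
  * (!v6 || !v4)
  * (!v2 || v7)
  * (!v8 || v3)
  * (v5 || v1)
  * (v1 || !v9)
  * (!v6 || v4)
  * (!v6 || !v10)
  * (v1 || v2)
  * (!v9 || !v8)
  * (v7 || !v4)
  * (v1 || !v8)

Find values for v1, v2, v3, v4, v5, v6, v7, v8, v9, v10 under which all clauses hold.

Pure literal: v1 appears only positively; assign v1 = True.
Pure literal: v5 appears only positively; assign v5 = True.
Branch on v2: take v2 = True.
  then v7 is forced to True.
Try v3 = False.
  then v8 is forced to False.
The remaining clauses are satisfied by v4 = False, v6 = False, v9 = False, v10 = False.
Every clause has at least one true literal under this assignment.

v1=T  v2=T  v3=F  v4=F  v5=T  v6=F  v7=T  v8=F  v9=F  v10=F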